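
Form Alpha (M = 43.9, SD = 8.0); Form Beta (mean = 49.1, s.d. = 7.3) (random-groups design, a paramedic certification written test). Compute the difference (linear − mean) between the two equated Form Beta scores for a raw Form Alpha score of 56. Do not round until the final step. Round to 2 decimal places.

Mean-equated: 56 + (49.1 − 43.9) = 61.20
Linear-equated: (7.3/8.0)(56 − 43.9) + 49.1 = 60.141
Difference = 60.141 − 61.20 = -1.06

-1.06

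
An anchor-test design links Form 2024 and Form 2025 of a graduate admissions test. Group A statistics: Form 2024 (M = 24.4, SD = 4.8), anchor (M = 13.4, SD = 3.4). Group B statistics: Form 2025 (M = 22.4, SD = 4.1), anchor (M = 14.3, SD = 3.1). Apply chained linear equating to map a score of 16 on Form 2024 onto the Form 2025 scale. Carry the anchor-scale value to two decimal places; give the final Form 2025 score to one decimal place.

Form 2024 → anchor (Group A): v = (3.4/4.8)(16 − 24.4) + 13.4 = 7.45
anchor → Form 2025 (Group B): y = (4.1/3.1)(7.45 − 14.3) + 22.4 = 13.3

13.3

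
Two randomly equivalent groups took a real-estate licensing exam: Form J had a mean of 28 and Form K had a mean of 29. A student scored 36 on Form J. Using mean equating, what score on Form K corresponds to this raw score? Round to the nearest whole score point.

37

Mean equating: y = x + (M_Y − M_X) = 36 + (29 − 28) = 37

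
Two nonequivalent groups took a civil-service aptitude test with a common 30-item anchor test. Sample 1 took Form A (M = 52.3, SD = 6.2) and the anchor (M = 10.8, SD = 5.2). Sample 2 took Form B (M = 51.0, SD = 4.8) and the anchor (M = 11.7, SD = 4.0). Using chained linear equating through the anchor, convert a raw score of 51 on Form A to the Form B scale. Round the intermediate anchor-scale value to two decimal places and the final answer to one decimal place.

Form A → anchor (Sample 1): v = (5.2/6.2)(51 − 52.3) + 10.8 = 9.71
anchor → Form B (Sample 2): y = (4.8/4.0)(9.71 − 11.7) + 51.0 = 48.6

48.6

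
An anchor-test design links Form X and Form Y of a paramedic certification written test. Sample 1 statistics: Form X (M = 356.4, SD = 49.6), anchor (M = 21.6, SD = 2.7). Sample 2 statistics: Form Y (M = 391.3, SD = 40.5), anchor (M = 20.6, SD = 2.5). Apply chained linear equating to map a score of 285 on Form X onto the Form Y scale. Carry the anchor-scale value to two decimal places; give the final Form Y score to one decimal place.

Form X → anchor (Sample 1): v = (2.7/49.6)(285 − 356.4) + 21.6 = 17.71
anchor → Form Y (Sample 2): y = (40.5/2.5)(17.71 − 20.6) + 391.3 = 344.5

344.5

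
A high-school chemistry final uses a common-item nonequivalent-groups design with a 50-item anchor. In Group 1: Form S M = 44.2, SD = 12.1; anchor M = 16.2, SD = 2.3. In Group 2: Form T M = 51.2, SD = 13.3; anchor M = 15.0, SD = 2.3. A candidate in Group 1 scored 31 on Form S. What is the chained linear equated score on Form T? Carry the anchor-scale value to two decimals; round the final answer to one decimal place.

Form S → anchor (Group 1): v = (2.3/12.1)(31 − 44.2) + 16.2 = 13.69
anchor → Form T (Group 2): y = (13.3/2.3)(13.69 − 15.0) + 51.2 = 43.6

43.6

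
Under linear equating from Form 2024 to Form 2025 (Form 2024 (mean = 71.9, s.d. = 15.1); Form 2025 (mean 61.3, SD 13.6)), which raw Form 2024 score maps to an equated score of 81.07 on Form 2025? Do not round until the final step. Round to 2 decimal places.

Invert y = (SD_Y/SD_X)(x − M_X) + M_Y:
x = (SD_X/SD_Y)(y − M_Y) + M_X = (15.1/13.6)(81.07 − 61.3) + 71.9
x = 1.110294 × 19.770 + 71.9 = 93.85

93.85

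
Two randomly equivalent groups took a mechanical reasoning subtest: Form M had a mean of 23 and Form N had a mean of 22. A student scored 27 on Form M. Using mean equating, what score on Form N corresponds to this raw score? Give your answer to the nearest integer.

Mean equating: y = x + (M_Y − M_X) = 27 + (22 − 23) = 26

26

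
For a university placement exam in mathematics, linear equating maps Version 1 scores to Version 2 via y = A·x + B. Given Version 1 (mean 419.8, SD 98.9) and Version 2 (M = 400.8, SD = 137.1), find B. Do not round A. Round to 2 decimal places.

-181.15

A = SD_Y / SD_X = 137.1 / 98.9 = 1.386249
B = M_Y − A·M_X = 400.8 − 1.386249 × 419.8 = -181.15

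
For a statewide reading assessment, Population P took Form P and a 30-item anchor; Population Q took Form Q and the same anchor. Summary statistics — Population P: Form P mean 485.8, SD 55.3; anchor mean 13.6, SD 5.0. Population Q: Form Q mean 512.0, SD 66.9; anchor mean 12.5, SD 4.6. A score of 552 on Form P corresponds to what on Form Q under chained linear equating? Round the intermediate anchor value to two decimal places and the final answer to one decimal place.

Form P → anchor (Population P): v = (5.0/55.3)(552 − 485.8) + 13.6 = 19.59
anchor → Form Q (Population Q): y = (66.9/4.6)(19.59 − 12.5) + 512.0 = 615.1

615.1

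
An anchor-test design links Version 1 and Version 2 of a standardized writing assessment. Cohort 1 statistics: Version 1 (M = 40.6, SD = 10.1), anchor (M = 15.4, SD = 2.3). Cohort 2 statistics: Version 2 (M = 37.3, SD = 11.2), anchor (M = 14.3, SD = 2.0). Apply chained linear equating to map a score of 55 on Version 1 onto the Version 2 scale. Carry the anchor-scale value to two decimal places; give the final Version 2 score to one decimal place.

Version 1 → anchor (Cohort 1): v = (2.3/10.1)(55 − 40.6) + 15.4 = 18.68
anchor → Version 2 (Cohort 2): y = (11.2/2.0)(18.68 − 14.3) + 37.3 = 61.8

61.8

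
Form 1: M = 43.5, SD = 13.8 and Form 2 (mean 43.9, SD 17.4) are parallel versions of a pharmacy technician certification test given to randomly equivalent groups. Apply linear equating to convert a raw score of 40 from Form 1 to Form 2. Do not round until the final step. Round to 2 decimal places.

Linear equating: y = (SD_Y/SD_X)(x − M_X) + M_Y
y = (17.4/13.8)(40 − 43.5) + 43.9
y = 1.260870 × -3.5 + 43.9 = -4.4130 + 43.9 = 39.49

39.49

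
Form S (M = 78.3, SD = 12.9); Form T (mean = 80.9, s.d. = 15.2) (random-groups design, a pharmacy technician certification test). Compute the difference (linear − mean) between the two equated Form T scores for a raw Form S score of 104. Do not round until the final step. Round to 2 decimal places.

Mean-equated: 104 + (80.9 − 78.3) = 106.60
Linear-equated: (15.2/12.9)(104 − 78.3) + 80.9 = 111.182
Difference = 111.182 − 106.60 = 4.58

4.58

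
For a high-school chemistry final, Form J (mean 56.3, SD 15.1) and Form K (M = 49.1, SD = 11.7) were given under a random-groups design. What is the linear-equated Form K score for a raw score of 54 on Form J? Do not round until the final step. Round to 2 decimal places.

Linear equating: y = (SD_Y/SD_X)(x − M_X) + M_Y
y = (11.7/15.1)(54 − 56.3) + 49.1
y = 0.774834 × -2.3 + 49.1 = -1.7821 + 49.1 = 47.32

47.32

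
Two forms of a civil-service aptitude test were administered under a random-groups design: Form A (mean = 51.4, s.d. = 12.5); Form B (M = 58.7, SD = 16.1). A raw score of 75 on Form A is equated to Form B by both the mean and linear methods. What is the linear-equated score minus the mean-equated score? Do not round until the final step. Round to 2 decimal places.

Mean-equated: 75 + (58.7 − 51.4) = 82.30
Linear-equated: (16.1/12.5)(75 − 51.4) + 58.7 = 89.097
Difference = 89.097 − 82.30 = 6.80

6.80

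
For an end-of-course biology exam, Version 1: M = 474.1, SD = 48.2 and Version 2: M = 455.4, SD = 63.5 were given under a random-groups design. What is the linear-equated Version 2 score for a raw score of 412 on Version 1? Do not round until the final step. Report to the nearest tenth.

Linear equating: y = (SD_Y/SD_X)(x − M_X) + M_Y
y = (63.5/48.2)(412 − 474.1) + 455.4
y = 1.317427 × -62.1 + 455.4 = -81.8122 + 455.4 = 373.6

373.6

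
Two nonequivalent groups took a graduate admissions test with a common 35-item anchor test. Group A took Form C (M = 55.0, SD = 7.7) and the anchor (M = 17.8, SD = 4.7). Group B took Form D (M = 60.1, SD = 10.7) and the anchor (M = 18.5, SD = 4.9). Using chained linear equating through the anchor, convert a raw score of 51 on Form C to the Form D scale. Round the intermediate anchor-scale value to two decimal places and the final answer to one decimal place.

Form C → anchor (Group A): v = (4.7/7.7)(51 − 55.0) + 17.8 = 15.36
anchor → Form D (Group B): y = (10.7/4.9)(15.36 − 18.5) + 60.1 = 53.2

53.2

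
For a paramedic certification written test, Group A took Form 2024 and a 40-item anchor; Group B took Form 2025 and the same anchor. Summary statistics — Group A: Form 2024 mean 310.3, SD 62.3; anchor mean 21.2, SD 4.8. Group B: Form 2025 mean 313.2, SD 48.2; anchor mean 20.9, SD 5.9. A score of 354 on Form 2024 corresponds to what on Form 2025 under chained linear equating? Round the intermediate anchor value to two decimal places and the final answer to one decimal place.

Form 2024 → anchor (Group A): v = (4.8/62.3)(354 − 310.3) + 21.2 = 24.57
anchor → Form 2025 (Group B): y = (48.2/5.9)(24.57 − 20.9) + 313.2 = 343.2

343.2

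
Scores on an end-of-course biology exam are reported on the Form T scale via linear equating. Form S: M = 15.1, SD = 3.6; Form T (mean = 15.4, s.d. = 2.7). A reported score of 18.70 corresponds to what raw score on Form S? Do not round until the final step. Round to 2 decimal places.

Invert y = (SD_Y/SD_X)(x − M_X) + M_Y:
x = (SD_X/SD_Y)(y − M_Y) + M_X = (3.6/2.7)(18.70 − 15.4) + 15.1
x = 1.333333 × 3.300 + 15.1 = 19.50

19.50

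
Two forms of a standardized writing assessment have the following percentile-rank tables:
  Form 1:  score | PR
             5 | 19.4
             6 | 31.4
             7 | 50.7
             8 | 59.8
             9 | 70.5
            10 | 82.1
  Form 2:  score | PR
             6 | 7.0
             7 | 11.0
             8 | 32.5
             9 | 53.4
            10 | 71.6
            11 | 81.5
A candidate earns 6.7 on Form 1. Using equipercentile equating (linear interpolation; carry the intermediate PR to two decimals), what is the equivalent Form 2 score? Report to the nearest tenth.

8.6

PR of 6.7 on Form 1: 31.4 + (6.7 − 6)/(7 − 6) × (50.7 − 31.4) = 44.91
On Form 2, PR 44.91 falls between score 8 (PR 32.5) and 9 (PR 53.4).
Interpolate: 8 + (44.91 − 32.5)/(53.4 − 32.5) × (9 − 8) = 8.6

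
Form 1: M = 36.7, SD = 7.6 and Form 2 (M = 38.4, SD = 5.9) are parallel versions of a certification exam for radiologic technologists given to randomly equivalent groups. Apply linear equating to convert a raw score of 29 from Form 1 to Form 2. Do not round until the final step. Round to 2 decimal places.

32.42

Linear equating: y = (SD_Y/SD_X)(x − M_X) + M_Y
y = (5.9/7.6)(29 − 36.7) + 38.4
y = 0.776316 × -7.7 + 38.4 = -5.9776 + 38.4 = 32.42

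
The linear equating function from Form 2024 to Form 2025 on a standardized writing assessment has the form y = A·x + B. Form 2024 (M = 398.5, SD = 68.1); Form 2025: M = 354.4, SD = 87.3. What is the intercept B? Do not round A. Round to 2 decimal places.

A = SD_Y / SD_X = 87.3 / 68.1 = 1.281938
B = M_Y − A·M_X = 354.4 − 1.281938 × 398.5 = -156.45

-156.45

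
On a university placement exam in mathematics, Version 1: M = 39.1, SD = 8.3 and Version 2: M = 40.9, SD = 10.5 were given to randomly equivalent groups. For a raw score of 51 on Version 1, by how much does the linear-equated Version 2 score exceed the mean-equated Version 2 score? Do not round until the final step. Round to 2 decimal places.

3.15

Mean-equated: 51 + (40.9 − 39.1) = 52.80
Linear-equated: (10.5/8.3)(51 − 39.1) + 40.9 = 55.954
Difference = 55.954 − 52.80 = 3.15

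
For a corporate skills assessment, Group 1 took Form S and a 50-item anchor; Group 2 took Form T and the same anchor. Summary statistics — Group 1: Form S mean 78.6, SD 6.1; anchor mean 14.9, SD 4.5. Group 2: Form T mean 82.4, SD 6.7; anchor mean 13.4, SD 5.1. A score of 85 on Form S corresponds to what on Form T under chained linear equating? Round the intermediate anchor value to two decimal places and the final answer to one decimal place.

90.6

Form S → anchor (Group 1): v = (4.5/6.1)(85 − 78.6) + 14.9 = 19.62
anchor → Form T (Group 2): y = (6.7/5.1)(19.62 − 13.4) + 82.4 = 90.6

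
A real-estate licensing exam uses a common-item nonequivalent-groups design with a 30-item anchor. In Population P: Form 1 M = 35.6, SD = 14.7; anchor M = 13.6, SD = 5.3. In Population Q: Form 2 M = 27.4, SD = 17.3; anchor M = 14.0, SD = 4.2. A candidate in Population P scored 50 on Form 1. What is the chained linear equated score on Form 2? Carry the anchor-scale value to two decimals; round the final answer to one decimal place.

Form 1 → anchor (Population P): v = (5.3/14.7)(50 − 35.6) + 13.6 = 18.79
anchor → Form 2 (Population Q): y = (17.3/4.2)(18.79 − 14.0) + 27.4 = 47.1

47.1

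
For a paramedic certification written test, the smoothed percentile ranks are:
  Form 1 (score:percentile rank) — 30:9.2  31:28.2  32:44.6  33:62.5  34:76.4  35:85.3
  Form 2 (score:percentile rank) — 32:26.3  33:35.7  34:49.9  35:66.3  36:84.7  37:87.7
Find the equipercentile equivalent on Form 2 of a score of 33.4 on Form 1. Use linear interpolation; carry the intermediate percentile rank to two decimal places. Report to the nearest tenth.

PR of 33.4 on Form 1: 62.5 + (33.4 − 33)/(34 − 33) × (76.4 − 62.5) = 68.06
On Form 2, PR 68.06 falls between score 35 (PR 66.3) and 36 (PR 84.7).
Interpolate: 35 + (68.06 − 66.3)/(84.7 − 66.3) × (36 − 35) = 35.1

35.1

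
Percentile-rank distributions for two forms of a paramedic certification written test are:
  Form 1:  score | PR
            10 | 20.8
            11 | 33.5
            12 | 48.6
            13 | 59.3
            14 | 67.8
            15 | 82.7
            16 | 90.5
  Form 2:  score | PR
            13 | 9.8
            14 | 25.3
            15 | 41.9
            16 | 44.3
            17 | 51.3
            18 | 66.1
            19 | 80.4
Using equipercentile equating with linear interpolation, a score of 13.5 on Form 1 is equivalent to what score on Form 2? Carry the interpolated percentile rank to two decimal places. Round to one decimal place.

PR of 13.5 on Form 1: 59.3 + (13.5 − 13)/(14 − 13) × (67.8 − 59.3) = 63.55
On Form 2, PR 63.55 falls between score 17 (PR 51.3) and 18 (PR 66.1).
Interpolate: 17 + (63.55 − 51.3)/(66.1 − 51.3) × (18 − 17) = 17.8

17.8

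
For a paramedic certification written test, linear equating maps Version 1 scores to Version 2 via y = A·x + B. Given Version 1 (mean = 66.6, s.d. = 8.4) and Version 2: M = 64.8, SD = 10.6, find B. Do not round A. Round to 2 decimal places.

-19.24

A = SD_Y / SD_X = 10.6 / 8.4 = 1.261905
B = M_Y − A·M_X = 64.8 − 1.261905 × 66.6 = -19.24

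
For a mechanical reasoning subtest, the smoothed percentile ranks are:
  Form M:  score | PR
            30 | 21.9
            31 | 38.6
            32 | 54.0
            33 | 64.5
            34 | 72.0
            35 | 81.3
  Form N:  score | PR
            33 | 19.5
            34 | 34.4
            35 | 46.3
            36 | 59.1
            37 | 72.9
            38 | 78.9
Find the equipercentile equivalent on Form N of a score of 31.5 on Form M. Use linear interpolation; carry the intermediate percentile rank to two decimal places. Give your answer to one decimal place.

PR of 31.5 on Form M: 38.6 + (31.5 − 31)/(32 − 31) × (54.0 − 38.6) = 46.30
On Form N, PR 46.30 falls between score 34 (PR 34.4) and 35 (PR 46.3).
Interpolate: 34 + (46.30 − 34.4)/(46.3 − 34.4) × (35 − 34) = 35.0

35.0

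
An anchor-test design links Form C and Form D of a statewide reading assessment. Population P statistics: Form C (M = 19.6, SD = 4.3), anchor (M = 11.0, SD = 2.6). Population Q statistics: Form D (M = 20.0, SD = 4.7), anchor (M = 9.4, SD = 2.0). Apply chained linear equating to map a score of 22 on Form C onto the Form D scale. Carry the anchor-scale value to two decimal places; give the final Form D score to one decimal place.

Form C → anchor (Population P): v = (2.6/4.3)(22 − 19.6) + 11.0 = 12.45
anchor → Form D (Population Q): y = (4.7/2.0)(12.45 − 9.4) + 20.0 = 27.2

27.2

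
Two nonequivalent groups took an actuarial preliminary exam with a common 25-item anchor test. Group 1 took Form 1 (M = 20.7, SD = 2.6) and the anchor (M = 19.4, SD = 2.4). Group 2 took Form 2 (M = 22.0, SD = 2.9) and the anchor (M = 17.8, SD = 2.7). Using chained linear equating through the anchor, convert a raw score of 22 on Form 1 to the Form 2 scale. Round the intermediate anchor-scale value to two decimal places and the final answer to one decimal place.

Form 1 → anchor (Group 1): v = (2.4/2.6)(22 − 20.7) + 19.4 = 20.60
anchor → Form 2 (Group 2): y = (2.9/2.7)(20.60 − 17.8) + 22.0 = 25.0

25.0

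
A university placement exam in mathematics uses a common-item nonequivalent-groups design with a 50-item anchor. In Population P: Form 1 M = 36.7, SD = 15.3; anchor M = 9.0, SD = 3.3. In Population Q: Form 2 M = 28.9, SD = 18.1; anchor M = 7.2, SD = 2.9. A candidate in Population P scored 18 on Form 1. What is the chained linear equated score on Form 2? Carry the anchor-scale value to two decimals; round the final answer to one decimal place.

15.0

Form 1 → anchor (Population P): v = (3.3/15.3)(18 − 36.7) + 9.0 = 4.97
anchor → Form 2 (Population Q): y = (18.1/2.9)(4.97 − 7.2) + 28.9 = 15.0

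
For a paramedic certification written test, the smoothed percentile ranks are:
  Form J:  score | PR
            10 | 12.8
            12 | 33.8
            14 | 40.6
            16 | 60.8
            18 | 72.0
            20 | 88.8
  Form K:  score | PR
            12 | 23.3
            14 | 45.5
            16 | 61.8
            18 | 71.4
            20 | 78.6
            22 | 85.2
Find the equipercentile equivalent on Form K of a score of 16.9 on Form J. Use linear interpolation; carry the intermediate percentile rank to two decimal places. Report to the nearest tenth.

16.8

PR of 16.9 on Form J: 60.8 + (16.9 − 16)/(18 − 16) × (72.0 − 60.8) = 65.84
On Form K, PR 65.84 falls between score 16 (PR 61.8) and 18 (PR 71.4).
Interpolate: 16 + (65.84 − 61.8)/(71.4 − 61.8) × (18 − 16) = 16.8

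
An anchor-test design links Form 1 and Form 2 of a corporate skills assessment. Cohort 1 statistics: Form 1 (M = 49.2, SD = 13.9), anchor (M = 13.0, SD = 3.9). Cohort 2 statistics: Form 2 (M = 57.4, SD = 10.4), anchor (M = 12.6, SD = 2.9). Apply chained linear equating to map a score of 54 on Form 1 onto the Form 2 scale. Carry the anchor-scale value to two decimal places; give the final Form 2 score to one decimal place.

63.7

Form 1 → anchor (Cohort 1): v = (3.9/13.9)(54 − 49.2) + 13.0 = 14.35
anchor → Form 2 (Cohort 2): y = (10.4/2.9)(14.35 − 12.6) + 57.4 = 63.7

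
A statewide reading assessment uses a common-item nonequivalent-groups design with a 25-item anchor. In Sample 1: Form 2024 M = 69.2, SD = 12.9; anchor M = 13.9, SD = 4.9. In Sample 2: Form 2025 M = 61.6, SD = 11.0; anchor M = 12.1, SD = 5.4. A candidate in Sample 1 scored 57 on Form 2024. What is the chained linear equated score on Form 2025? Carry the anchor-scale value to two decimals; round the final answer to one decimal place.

Form 2024 → anchor (Sample 1): v = (4.9/12.9)(57 − 69.2) + 13.9 = 9.27
anchor → Form 2025 (Sample 2): y = (11.0/5.4)(9.27 − 12.1) + 61.6 = 55.8

55.8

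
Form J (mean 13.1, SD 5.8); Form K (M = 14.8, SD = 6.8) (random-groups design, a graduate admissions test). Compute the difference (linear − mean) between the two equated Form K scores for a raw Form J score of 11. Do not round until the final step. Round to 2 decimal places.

-0.36

Mean-equated: 11 + (14.8 − 13.1) = 12.70
Linear-equated: (6.8/5.8)(11 − 13.1) + 14.8 = 12.338
Difference = 12.338 − 12.70 = -0.36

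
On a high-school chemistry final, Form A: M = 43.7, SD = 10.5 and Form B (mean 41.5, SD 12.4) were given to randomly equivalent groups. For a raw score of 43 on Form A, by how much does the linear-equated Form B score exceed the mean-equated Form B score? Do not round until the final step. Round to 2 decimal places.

-0.13

Mean-equated: 43 + (41.5 − 43.7) = 40.80
Linear-equated: (12.4/10.5)(43 − 43.7) + 41.5 = 40.673
Difference = 40.673 − 40.80 = -0.13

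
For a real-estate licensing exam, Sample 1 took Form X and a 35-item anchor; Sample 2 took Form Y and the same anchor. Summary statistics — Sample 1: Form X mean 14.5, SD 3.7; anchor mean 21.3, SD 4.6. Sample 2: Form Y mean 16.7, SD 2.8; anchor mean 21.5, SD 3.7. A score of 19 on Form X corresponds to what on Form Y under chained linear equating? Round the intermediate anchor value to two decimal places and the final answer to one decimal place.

Form X → anchor (Sample 1): v = (4.6/3.7)(19 − 14.5) + 21.3 = 26.89
anchor → Form Y (Sample 2): y = (2.8/3.7)(26.89 − 21.5) + 16.7 = 20.8

20.8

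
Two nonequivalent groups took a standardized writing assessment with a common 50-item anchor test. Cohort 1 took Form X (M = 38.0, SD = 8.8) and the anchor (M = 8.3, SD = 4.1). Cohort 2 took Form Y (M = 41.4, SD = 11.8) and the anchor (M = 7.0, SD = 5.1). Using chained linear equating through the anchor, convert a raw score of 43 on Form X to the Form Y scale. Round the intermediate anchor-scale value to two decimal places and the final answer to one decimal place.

Form X → anchor (Cohort 1): v = (4.1/8.8)(43 − 38.0) + 8.3 = 10.63
anchor → Form Y (Cohort 2): y = (11.8/5.1)(10.63 − 7.0) + 41.4 = 49.8

49.8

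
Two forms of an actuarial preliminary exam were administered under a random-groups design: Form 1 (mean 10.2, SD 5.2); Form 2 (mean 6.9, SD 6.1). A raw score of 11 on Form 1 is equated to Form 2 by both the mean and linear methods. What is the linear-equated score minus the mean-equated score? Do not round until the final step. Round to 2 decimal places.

Mean-equated: 11 + (6.9 − 10.2) = 7.70
Linear-equated: (6.1/5.2)(11 − 10.2) + 6.9 = 7.838
Difference = 7.838 − 7.70 = 0.14

0.14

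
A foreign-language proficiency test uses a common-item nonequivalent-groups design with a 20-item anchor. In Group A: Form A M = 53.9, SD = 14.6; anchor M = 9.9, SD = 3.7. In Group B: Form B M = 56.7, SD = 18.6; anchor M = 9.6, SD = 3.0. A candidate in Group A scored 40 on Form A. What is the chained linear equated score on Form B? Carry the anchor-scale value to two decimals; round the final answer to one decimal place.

Form A → anchor (Group A): v = (3.7/14.6)(40 − 53.9) + 9.9 = 6.38
anchor → Form B (Group B): y = (18.6/3.0)(6.38 − 9.6) + 56.7 = 36.7

36.7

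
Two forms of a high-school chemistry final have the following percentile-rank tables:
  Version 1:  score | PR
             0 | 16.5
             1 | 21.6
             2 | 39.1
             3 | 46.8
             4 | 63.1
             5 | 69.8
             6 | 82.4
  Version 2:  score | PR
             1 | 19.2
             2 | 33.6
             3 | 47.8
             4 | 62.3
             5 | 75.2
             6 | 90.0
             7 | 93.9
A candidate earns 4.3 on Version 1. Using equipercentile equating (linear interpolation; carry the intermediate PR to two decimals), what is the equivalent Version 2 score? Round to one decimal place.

PR of 4.3 on Version 1: 63.1 + (4.3 − 4)/(5 − 4) × (69.8 − 63.1) = 65.11
On Version 2, PR 65.11 falls between score 4 (PR 62.3) and 5 (PR 75.2).
Interpolate: 4 + (65.11 − 62.3)/(75.2 − 62.3) × (5 − 4) = 4.2

4.2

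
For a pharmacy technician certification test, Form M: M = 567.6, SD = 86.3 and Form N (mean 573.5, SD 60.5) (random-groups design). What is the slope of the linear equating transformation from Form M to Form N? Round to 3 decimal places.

0.701

A = SD_Y / SD_X = 60.5 / 86.3 = 0.701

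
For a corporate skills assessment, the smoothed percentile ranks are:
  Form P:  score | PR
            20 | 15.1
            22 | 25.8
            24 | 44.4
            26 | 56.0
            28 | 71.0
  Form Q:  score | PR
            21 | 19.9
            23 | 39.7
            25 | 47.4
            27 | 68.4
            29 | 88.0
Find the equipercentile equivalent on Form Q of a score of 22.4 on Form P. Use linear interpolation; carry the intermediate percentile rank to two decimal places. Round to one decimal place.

PR of 22.4 on Form P: 25.8 + (22.4 − 22)/(24 − 22) × (44.4 − 25.8) = 29.52
On Form Q, PR 29.52 falls between score 21 (PR 19.9) and 23 (PR 39.7).
Interpolate: 21 + (29.52 − 19.9)/(39.7 − 19.9) × (23 − 21) = 22.0

22.0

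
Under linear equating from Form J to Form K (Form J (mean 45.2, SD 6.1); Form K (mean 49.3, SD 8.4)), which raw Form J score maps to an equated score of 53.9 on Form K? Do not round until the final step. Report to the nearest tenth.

48.5

Invert y = (SD_Y/SD_X)(x − M_X) + M_Y:
x = (SD_X/SD_Y)(y − M_Y) + M_X = (6.1/8.4)(53.9 − 49.3) + 45.2
x = 0.726190 × 4.600 + 45.2 = 48.5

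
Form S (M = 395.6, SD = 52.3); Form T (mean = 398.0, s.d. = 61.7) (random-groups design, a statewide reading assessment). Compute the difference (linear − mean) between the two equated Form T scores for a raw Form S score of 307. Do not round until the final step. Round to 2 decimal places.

-15.92

Mean-equated: 307 + (398.0 − 395.6) = 309.40
Linear-equated: (61.7/52.3)(307 − 395.6) + 398.0 = 293.476
Difference = 293.476 − 309.40 = -15.92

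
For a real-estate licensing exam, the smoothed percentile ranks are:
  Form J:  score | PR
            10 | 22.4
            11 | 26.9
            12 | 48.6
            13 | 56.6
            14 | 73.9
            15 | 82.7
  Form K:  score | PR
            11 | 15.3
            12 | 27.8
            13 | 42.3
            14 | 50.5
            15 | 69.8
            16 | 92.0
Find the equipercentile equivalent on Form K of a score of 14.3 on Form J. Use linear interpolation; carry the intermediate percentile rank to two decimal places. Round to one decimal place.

PR of 14.3 on Form J: 73.9 + (14.3 − 14)/(15 − 14) × (82.7 − 73.9) = 76.54
On Form K, PR 76.54 falls between score 15 (PR 69.8) and 16 (PR 92.0).
Interpolate: 15 + (76.54 − 69.8)/(92.0 − 69.8) × (16 − 15) = 15.3

15.3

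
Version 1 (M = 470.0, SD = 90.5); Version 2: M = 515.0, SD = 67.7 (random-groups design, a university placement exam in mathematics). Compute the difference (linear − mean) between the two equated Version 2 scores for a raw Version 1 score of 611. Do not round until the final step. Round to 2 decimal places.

-35.52

Mean-equated: 611 + (515.0 − 470.0) = 656.00
Linear-equated: (67.7/90.5)(611 − 470.0) + 515.0 = 620.477
Difference = 620.477 − 656.00 = -35.52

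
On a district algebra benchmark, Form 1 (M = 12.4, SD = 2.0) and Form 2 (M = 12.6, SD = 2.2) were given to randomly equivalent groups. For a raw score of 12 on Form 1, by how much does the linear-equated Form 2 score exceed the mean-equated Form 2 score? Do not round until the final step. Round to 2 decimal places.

-0.04

Mean-equated: 12 + (12.6 − 12.4) = 12.20
Linear-equated: (2.2/2.0)(12 − 12.4) + 12.6 = 12.160
Difference = 12.160 − 12.20 = -0.04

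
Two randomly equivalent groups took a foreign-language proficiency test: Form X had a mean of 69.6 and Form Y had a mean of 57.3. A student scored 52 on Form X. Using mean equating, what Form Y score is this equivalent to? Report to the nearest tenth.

Mean equating: y = x + (M_Y − M_X) = 52 + (57.3 − 69.6) = 39.7

39.7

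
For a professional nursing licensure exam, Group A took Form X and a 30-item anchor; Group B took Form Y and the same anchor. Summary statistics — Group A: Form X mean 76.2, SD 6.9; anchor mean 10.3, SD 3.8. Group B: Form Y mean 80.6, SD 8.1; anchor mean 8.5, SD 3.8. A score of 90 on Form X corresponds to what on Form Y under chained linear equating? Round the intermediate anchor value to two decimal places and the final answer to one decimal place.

100.6

Form X → anchor (Group A): v = (3.8/6.9)(90 − 76.2) + 10.3 = 17.90
anchor → Form Y (Group B): y = (8.1/3.8)(17.90 − 8.5) + 80.6 = 100.6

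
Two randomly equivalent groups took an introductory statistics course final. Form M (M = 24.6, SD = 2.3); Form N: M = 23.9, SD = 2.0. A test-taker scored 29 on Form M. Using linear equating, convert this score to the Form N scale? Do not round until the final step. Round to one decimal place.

27.7

Linear equating: y = (SD_Y/SD_X)(x − M_X) + M_Y
y = (2.0/2.3)(29 − 24.6) + 23.9
y = 0.869565 × 4.4 + 23.9 = 3.8261 + 23.9 = 27.7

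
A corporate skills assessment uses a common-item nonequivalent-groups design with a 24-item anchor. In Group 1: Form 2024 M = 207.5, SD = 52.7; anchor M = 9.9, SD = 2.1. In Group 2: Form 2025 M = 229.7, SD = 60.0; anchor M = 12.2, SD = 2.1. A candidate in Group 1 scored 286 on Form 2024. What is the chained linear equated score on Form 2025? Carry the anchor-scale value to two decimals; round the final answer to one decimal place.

Form 2024 → anchor (Group 1): v = (2.1/52.7)(286 − 207.5) + 9.9 = 13.03
anchor → Form 2025 (Group 2): y = (60.0/2.1)(13.03 − 12.2) + 229.7 = 253.4

253.4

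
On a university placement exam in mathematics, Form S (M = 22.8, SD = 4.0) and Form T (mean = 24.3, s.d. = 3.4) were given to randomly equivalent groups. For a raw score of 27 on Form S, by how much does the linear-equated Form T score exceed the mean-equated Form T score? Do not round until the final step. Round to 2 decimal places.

-0.63

Mean-equated: 27 + (24.3 − 22.8) = 28.50
Linear-equated: (3.4/4.0)(27 − 22.8) + 24.3 = 27.870
Difference = 27.870 − 28.50 = -0.63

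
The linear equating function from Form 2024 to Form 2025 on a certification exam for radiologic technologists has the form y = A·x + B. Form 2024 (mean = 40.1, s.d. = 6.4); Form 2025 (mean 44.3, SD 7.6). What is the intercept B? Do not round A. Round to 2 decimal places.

-3.32

A = SD_Y / SD_X = 7.6 / 6.4 = 1.187500
B = M_Y − A·M_X = 44.3 − 1.187500 × 40.1 = -3.32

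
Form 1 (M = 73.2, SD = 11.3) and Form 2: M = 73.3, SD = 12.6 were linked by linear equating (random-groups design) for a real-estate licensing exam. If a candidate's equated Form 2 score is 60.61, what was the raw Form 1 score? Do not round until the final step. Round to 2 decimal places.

61.82

Invert y = (SD_Y/SD_X)(x − M_X) + M_Y:
x = (SD_X/SD_Y)(y − M_Y) + M_X = (11.3/12.6)(60.61 − 73.3) + 73.2
x = 0.896825 × -12.690 + 73.2 = 61.82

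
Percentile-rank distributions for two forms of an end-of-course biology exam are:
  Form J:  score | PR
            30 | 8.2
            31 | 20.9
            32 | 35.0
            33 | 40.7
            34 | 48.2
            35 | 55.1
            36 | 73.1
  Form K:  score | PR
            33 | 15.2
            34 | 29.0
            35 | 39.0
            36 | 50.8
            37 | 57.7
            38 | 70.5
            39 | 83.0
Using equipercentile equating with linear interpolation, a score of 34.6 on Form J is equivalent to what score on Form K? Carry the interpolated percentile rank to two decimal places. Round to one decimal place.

36.2

PR of 34.6 on Form J: 48.2 + (34.6 − 34)/(35 − 34) × (55.1 − 48.2) = 52.34
On Form K, PR 52.34 falls between score 36 (PR 50.8) and 37 (PR 57.7).
Interpolate: 36 + (52.34 − 50.8)/(57.7 − 50.8) × (37 − 36) = 36.2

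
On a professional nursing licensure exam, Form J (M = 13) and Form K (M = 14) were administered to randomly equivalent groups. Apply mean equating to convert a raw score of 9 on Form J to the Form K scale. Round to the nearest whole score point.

10

Mean equating: y = x + (M_Y − M_X) = 9 + (14 − 13) = 10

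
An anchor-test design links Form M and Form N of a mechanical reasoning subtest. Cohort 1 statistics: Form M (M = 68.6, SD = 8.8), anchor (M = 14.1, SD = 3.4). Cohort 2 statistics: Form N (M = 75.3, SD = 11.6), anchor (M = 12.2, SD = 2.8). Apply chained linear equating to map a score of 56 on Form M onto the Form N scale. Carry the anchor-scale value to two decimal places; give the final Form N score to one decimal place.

Form M → anchor (Cohort 1): v = (3.4/8.8)(56 − 68.6) + 14.1 = 9.23
anchor → Form N (Cohort 2): y = (11.6/2.8)(9.23 − 12.2) + 75.3 = 63.0

63.0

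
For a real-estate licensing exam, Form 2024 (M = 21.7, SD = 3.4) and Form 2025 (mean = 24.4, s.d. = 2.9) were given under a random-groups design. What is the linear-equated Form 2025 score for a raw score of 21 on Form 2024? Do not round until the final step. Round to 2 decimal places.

23.80

Linear equating: y = (SD_Y/SD_X)(x − M_X) + M_Y
y = (2.9/3.4)(21 − 21.7) + 24.4
y = 0.852941 × -0.7 + 24.4 = -0.5971 + 24.4 = 23.80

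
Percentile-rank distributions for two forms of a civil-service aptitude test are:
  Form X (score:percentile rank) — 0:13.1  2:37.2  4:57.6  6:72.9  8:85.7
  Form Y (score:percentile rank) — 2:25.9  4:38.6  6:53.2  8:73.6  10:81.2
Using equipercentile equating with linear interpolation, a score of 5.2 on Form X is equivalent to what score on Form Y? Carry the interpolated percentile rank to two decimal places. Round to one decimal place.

PR of 5.2 on Form X: 57.6 + (5.2 − 4)/(6 − 4) × (72.9 − 57.6) = 66.78
On Form Y, PR 66.78 falls between score 6 (PR 53.2) and 8 (PR 73.6).
Interpolate: 6 + (66.78 − 53.2)/(73.6 − 53.2) × (8 − 6) = 7.3

7.3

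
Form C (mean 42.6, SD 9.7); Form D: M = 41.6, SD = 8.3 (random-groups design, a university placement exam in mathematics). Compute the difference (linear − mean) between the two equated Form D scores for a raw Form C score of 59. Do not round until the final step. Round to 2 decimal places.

-2.37

Mean-equated: 59 + (41.6 − 42.6) = 58.00
Linear-equated: (8.3/9.7)(59 − 42.6) + 41.6 = 55.633
Difference = 55.633 − 58.00 = -2.37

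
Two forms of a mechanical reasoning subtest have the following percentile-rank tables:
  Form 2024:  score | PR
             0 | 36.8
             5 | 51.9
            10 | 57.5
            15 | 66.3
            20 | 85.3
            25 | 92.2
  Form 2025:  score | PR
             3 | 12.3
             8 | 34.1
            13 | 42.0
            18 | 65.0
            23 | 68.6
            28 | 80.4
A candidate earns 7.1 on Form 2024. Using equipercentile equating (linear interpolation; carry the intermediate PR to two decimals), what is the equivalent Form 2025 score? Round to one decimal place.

PR of 7.1 on Form 2024: 51.9 + (7.1 − 5)/(10 − 5) × (57.5 − 51.9) = 54.25
On Form 2025, PR 54.25 falls between score 13 (PR 42.0) and 18 (PR 65.0).
Interpolate: 13 + (54.25 − 42.0)/(65.0 − 42.0) × (18 − 13) = 15.7

15.7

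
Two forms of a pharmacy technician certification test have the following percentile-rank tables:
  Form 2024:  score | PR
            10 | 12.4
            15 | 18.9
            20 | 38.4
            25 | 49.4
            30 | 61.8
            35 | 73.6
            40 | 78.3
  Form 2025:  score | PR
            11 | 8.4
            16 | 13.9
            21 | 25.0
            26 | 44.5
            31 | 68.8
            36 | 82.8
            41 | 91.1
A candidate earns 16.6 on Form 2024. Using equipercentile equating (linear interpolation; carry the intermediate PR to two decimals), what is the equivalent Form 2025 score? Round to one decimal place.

PR of 16.6 on Form 2024: 18.9 + (16.6 − 15)/(20 − 15) × (38.4 − 18.9) = 25.14
On Form 2025, PR 25.14 falls between score 21 (PR 25.0) and 26 (PR 44.5).
Interpolate: 21 + (25.14 − 25.0)/(44.5 − 25.0) × (26 − 21) = 21.0

21.0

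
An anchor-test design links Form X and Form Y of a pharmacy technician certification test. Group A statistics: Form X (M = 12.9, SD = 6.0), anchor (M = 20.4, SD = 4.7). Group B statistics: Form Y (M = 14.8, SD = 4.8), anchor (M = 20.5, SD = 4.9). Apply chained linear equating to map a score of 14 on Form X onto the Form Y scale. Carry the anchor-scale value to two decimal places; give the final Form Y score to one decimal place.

15.5

Form X → anchor (Group A): v = (4.7/6.0)(14 − 12.9) + 20.4 = 21.26
anchor → Form Y (Group B): y = (4.8/4.9)(21.26 − 20.5) + 14.8 = 15.5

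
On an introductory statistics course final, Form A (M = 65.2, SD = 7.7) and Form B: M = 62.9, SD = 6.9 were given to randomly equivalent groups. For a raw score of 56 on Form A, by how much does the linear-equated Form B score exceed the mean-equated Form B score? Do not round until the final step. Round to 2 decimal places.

Mean-equated: 56 + (62.9 − 65.2) = 53.70
Linear-equated: (6.9/7.7)(56 − 65.2) + 62.9 = 54.656
Difference = 54.656 − 53.70 = 0.96

0.96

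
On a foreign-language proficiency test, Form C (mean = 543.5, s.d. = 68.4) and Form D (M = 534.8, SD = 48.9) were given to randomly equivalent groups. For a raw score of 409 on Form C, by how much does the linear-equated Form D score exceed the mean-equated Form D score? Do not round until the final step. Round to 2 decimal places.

38.34

Mean-equated: 409 + (534.8 − 543.5) = 400.30
Linear-equated: (48.9/68.4)(409 − 543.5) + 534.8 = 438.644
Difference = 438.644 − 400.30 = 38.34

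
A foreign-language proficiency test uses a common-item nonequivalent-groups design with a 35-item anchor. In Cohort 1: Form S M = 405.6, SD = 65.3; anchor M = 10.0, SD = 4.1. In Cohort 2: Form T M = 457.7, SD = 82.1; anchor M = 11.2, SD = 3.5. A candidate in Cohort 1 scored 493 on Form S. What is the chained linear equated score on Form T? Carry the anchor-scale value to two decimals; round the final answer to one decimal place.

558.3

Form S → anchor (Cohort 1): v = (4.1/65.3)(493 − 405.6) + 10.0 = 15.49
anchor → Form T (Cohort 2): y = (82.1/3.5)(15.49 − 11.2) + 457.7 = 558.3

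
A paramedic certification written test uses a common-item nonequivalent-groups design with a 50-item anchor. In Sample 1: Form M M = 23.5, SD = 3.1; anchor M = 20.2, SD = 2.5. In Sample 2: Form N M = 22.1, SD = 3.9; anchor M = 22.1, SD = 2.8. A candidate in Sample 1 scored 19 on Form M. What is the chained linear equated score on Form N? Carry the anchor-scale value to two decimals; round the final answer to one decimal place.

Form M → anchor (Sample 1): v = (2.5/3.1)(19 − 23.5) + 20.2 = 16.57
anchor → Form N (Sample 2): y = (3.9/2.8)(16.57 − 22.1) + 22.1 = 14.4

14.4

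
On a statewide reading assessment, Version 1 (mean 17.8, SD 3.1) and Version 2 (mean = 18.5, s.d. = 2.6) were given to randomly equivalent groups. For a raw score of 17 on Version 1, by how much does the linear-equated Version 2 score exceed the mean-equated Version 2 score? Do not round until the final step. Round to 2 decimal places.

0.13

Mean-equated: 17 + (18.5 − 17.8) = 17.70
Linear-equated: (2.6/3.1)(17 − 17.8) + 18.5 = 17.829
Difference = 17.829 − 17.70 = 0.13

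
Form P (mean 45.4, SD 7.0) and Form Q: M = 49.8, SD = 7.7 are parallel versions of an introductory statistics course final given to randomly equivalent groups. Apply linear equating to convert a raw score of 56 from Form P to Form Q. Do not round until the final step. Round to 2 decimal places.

61.46

Linear equating: y = (SD_Y/SD_X)(x − M_X) + M_Y
y = (7.7/7.0)(56 − 45.4) + 49.8
y = 1.100000 × 10.6 + 49.8 = 11.6600 + 49.8 = 61.46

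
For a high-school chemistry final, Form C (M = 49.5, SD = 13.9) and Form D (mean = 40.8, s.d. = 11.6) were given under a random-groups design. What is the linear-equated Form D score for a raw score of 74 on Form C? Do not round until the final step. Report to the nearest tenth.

Linear equating: y = (SD_Y/SD_X)(x − M_X) + M_Y
y = (11.6/13.9)(74 − 49.5) + 40.8
y = 0.834532 × 24.5 + 40.8 = 20.4460 + 40.8 = 61.2

61.2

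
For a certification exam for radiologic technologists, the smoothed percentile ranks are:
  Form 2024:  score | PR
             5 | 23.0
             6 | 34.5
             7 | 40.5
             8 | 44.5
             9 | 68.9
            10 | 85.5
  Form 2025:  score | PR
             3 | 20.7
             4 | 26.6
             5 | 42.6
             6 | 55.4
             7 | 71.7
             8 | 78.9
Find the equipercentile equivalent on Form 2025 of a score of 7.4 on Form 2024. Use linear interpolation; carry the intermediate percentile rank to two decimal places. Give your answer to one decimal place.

PR of 7.4 on Form 2024: 40.5 + (7.4 − 7)/(8 − 7) × (44.5 − 40.5) = 42.10
On Form 2025, PR 42.10 falls between score 4 (PR 26.6) and 5 (PR 42.6).
Interpolate: 4 + (42.10 − 26.6)/(42.6 − 26.6) × (5 − 4) = 5.0

5.0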